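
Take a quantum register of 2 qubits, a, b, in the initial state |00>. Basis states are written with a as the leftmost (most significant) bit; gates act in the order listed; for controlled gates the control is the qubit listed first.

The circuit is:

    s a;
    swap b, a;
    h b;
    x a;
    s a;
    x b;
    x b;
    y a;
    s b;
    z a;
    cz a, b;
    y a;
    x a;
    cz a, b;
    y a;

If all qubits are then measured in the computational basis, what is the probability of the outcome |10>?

The probability of measuring |10> is 1/2.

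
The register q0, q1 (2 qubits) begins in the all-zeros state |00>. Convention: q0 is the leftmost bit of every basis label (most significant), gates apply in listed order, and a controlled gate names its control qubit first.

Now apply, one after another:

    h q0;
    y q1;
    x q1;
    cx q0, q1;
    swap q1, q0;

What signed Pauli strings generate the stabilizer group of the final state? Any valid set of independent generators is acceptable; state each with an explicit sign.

The stabilizer group can be generated by +XX, +ZZ, among other valid generating sets.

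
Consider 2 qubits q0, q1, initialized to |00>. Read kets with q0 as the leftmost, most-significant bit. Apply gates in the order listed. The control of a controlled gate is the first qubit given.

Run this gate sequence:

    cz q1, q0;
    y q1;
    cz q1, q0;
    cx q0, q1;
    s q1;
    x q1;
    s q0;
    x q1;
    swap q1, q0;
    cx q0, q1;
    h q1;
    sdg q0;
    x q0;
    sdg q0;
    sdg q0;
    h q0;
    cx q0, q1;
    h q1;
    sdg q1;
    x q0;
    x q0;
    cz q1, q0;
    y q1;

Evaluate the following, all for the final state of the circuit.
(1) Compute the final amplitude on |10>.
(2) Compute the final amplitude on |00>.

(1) |10> carries amplitude -sqrt(2)*I/2 in the final state. Key observation: the block from step 20 through step 21 cancels to the identity and can be dropped.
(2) The amplitude on |00> is -sqrt(2)*I/2.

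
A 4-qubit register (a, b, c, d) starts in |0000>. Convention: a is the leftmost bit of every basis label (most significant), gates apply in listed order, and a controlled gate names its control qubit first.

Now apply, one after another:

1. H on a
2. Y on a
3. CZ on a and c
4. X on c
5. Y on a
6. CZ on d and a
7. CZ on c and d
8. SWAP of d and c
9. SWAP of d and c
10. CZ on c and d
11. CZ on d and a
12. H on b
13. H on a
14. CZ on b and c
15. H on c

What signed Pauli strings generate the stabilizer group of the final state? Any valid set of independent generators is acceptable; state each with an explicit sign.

The final state is stabilized by the group generated by -IXII, -IIXI, +ZIII, +IIIZ; other independent generating sets are equally valid. Key observation: gates 6-11 undo each other exactly, leaving only the rest of the circuit to track.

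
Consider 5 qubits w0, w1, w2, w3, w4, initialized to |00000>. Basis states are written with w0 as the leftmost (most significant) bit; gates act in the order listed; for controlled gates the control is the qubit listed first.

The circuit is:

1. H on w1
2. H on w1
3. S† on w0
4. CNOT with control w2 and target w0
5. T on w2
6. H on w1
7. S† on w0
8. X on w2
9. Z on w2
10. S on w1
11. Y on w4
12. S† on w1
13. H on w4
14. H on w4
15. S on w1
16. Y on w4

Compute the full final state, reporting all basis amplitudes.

After the circuit, the state carries amplitude -sqrt(2)/2 on |00100>, -sqrt(2)*I/2 on |01100>, and 0 on every other basis state. Key observation: steps 11-16 multiply out to the identity, so the circuit reduces to the remaining gates.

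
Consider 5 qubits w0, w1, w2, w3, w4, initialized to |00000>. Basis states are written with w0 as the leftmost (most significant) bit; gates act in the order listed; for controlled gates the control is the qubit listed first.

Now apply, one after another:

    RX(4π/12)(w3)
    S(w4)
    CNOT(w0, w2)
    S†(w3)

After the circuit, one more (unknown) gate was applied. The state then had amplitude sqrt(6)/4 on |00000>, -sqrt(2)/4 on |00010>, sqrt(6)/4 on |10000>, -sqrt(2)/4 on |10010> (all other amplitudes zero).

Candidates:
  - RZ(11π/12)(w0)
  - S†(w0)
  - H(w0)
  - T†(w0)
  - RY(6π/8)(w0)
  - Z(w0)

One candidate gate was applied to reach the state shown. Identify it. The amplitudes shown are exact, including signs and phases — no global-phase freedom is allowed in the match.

It was H(w0) that produced the state shown.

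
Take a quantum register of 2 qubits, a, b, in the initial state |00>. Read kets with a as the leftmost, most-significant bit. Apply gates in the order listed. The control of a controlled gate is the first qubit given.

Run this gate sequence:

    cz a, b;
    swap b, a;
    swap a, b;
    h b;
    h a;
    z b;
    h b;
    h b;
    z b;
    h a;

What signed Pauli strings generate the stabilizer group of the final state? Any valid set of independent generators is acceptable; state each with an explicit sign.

The final state is stabilized by the group generated by +IX, +ZI; other independent generating sets are equally valid. Key observation: steps 5-10 multiply out to the identity, so the circuit reduces to the remaining gates.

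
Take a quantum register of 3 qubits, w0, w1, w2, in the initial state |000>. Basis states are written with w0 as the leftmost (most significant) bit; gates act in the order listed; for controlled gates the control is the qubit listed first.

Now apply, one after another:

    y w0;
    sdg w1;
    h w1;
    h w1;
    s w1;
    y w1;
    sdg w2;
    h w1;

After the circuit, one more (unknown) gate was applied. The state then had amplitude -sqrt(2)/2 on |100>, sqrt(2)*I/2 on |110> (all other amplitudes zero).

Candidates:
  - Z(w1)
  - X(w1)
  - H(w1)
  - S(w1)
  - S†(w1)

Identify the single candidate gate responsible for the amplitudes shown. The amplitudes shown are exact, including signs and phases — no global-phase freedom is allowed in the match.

The unique candidate consistent with the amplitudes is S(w1). Key observation: steps 2-5 multiply out to the identity, so the circuit reduces to the remaining gates.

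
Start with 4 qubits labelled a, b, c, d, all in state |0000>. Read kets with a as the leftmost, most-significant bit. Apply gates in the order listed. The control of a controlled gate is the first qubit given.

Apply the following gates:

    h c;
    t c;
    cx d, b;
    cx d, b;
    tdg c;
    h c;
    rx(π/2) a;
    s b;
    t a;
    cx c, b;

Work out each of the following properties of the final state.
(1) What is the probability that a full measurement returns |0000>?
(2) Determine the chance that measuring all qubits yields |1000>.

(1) A full measurement returns |0000> with probability 1/2. Key observation: gates 1-6 undo each other exactly, leaving only the rest of the circuit to track.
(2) Outcome |1000> occurs with probability 1/2.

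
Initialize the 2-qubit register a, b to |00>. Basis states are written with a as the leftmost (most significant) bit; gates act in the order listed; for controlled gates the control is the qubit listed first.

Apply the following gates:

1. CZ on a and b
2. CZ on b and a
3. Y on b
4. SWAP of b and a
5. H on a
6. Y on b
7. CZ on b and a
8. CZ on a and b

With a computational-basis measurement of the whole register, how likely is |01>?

A full measurement returns |01> with probability 1/2.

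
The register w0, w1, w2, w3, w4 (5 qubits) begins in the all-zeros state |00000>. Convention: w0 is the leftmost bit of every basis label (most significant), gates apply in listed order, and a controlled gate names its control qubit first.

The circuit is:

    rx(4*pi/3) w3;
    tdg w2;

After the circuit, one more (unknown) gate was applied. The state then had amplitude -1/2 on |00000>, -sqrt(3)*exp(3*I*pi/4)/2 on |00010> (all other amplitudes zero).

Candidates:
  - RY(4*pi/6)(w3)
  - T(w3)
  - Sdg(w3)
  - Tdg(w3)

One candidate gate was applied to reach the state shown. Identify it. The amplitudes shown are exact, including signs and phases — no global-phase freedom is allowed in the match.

The applied gate was T(w3).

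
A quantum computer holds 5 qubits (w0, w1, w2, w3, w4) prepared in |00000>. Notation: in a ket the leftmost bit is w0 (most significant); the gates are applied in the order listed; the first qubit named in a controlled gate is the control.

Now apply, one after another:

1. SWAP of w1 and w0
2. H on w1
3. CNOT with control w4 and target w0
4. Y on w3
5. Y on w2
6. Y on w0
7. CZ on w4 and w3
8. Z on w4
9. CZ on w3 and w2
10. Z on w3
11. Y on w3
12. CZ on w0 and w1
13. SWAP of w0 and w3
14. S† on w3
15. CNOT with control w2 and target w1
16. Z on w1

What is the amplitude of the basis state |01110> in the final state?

The amplitude on |01110> is -sqrt(2)*I/2.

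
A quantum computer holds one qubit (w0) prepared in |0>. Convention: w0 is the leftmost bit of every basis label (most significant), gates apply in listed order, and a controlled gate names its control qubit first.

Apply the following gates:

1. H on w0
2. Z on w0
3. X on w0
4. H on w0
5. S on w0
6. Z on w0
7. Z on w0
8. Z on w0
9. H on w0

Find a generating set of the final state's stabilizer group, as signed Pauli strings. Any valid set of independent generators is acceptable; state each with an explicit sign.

The final state is stabilized by the group generated by -X; other independent generating sets are equally valid.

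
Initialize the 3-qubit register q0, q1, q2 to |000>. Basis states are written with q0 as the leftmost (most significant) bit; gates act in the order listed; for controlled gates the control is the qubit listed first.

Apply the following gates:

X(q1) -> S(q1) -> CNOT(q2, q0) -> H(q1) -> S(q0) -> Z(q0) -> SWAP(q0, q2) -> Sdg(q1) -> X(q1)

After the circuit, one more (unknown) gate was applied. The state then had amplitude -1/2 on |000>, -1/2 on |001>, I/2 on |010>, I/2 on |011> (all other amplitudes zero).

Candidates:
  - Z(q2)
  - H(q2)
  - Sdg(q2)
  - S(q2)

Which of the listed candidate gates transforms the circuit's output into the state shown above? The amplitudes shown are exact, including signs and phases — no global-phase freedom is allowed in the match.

It was H(q2) that produced the state shown.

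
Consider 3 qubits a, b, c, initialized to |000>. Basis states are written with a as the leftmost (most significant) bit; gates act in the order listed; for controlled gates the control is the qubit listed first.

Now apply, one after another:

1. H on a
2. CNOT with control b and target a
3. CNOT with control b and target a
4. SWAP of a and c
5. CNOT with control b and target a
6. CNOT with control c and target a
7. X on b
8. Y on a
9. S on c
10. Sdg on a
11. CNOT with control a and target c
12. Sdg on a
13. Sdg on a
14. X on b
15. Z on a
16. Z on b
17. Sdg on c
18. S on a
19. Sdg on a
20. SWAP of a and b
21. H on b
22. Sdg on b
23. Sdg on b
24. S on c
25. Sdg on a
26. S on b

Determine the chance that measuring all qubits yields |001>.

The probability of measuring |001> is 1.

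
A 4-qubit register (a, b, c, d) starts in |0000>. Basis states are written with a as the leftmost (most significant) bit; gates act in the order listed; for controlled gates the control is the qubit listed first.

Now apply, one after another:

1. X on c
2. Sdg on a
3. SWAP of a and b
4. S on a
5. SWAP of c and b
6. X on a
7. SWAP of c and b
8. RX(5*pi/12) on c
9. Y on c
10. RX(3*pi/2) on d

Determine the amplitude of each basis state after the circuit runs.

The final amplitudes are I*sqrt(12 - 6*sqrt(2))/8 + I*sqrt(2*sqrt(2) + 4)/8 on |1000>, -sqrt(2*sqrt(2) + 4)/8 - sqrt(12 - 6*sqrt(2))/8 on |1001>, -sqrt(6*sqrt(2) + 12)/8 + sqrt(4 - 2*sqrt(2))/8 on |1010>, -I*sqrt(6*sqrt(2) + 12)/8 + I*sqrt(4 - 2*sqrt(2))/8 on |1011>, and 0 on every other basis state.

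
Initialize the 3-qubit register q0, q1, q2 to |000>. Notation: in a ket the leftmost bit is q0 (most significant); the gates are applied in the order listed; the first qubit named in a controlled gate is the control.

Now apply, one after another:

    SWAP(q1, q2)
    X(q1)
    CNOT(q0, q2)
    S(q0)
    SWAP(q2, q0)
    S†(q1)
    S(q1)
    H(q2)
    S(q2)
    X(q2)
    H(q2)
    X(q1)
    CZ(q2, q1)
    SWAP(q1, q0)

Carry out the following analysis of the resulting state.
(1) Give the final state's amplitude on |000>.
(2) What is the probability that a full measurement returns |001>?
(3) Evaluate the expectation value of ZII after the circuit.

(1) The amplitude on |000> is 1/2 + I/2.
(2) A full measurement returns |001> with probability 1/2.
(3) In the final state, ZII has expectation 1.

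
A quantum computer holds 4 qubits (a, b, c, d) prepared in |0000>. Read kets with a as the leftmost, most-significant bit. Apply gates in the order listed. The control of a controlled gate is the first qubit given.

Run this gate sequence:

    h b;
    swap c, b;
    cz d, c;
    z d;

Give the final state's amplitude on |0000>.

|0000> carries amplitude sqrt(2)/2 in the final state.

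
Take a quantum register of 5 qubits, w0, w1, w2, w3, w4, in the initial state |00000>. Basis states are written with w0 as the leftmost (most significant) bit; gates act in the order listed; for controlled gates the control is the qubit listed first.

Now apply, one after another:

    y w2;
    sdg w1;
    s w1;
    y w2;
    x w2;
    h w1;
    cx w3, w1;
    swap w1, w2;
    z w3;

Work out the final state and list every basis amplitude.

After the circuit, the state carries amplitude sqrt(2)/2 on |01000>, sqrt(2)/2 on |01100>, and 0 on every other basis state. Key observation: steps 1-4 multiply out to the identity, so the circuit reduces to the remaining gates.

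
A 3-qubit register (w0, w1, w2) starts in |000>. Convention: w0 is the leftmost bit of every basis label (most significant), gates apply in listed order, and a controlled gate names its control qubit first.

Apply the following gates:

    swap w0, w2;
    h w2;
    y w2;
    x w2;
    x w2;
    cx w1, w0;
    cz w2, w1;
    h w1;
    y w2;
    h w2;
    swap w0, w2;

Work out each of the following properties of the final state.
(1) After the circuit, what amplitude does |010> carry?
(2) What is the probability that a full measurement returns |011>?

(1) |010> carries amplitude sqrt(2)/2 in the final state.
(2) Outcome |011> occurs with probability 0.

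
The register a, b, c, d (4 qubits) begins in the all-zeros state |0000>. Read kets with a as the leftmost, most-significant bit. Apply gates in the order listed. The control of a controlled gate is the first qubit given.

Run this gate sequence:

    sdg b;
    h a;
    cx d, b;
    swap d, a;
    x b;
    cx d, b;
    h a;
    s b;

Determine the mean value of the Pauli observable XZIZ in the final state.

The observable XZIZ averages to -1.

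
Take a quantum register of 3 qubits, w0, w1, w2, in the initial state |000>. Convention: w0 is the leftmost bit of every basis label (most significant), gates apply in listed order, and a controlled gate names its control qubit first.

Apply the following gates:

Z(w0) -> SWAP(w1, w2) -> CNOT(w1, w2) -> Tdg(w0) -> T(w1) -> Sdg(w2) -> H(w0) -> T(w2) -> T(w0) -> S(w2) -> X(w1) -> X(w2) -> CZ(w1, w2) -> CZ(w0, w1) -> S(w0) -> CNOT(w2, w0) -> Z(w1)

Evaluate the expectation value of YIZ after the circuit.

The observable YIZ averages to -sqrt(2)/2.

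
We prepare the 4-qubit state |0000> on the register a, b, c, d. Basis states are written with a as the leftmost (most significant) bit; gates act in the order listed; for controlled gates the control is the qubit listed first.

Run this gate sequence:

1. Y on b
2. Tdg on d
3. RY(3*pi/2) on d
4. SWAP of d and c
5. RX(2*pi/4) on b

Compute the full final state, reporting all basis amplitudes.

The resulting statevector has amplitude -1/2 on |0000>, 1/2 on |0010>, -I/2 on |0100>, I/2 on |0110>, and 0 on every other basis state.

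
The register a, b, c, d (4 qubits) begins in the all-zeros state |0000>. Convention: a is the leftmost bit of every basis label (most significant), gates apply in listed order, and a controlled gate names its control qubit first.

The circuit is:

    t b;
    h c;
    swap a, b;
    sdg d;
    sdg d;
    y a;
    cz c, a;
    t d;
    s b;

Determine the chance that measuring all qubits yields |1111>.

A full measurement returns |1111> with probability 0.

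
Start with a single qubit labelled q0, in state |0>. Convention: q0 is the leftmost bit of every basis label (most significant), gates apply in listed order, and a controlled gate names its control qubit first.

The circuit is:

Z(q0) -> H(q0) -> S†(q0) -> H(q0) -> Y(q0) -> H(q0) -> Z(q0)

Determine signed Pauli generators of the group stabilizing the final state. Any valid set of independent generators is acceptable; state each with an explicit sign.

The final state is stabilized by the group generated by +Y; other independent generating sets are equally valid.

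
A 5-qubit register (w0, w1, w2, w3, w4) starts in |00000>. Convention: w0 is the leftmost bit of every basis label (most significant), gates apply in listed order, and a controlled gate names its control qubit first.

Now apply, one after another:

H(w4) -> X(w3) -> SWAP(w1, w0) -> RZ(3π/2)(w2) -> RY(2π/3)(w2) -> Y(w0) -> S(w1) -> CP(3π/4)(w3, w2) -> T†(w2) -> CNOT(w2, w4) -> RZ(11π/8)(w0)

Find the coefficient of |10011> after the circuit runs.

The final state's coefficient on |10011> equals sqrt(2)*exp(7*I*pi/16)/4.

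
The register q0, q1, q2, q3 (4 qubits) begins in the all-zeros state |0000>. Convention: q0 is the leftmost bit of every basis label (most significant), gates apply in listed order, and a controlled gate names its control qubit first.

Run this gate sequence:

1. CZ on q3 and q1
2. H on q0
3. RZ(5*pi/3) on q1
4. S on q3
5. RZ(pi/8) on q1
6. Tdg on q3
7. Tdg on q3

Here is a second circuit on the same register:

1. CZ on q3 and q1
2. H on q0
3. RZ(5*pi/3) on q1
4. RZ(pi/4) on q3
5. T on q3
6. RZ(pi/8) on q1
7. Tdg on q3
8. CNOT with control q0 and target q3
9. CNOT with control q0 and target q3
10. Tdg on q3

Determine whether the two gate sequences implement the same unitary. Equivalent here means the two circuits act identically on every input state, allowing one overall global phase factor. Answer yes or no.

Yes, they are equivalent — the unitaries differ by at most a global phase.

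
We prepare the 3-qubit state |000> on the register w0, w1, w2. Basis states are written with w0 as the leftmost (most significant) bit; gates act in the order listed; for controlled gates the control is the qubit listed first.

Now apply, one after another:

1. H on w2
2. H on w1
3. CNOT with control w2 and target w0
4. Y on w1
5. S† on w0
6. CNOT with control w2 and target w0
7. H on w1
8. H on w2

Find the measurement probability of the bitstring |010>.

Outcome |010> occurs with probability 1/2.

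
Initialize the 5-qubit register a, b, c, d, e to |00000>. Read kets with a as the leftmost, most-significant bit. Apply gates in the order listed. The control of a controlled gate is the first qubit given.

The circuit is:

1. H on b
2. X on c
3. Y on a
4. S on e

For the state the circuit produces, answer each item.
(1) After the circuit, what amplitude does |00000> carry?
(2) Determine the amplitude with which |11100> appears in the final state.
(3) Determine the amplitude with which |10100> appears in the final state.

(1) The amplitude on |00000> is 0.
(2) |11100> carries amplitude sqrt(2)*I/2 in the final state.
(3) |10100> carries amplitude sqrt(2)*I/2 in the final state.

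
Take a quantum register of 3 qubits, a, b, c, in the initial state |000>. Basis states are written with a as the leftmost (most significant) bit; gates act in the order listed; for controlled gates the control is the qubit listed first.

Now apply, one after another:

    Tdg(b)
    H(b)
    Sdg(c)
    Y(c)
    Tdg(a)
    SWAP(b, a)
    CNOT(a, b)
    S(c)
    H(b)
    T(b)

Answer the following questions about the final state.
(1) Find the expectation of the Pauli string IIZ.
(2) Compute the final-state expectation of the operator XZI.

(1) In the final state, IIZ has expectation -1.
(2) The observable XZI averages to 1.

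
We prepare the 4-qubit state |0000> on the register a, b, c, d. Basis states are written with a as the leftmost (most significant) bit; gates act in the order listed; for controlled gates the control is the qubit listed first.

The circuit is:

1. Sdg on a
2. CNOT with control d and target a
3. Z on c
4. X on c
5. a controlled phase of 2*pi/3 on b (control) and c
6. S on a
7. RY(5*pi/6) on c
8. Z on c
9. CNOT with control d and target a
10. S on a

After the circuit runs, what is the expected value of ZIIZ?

The expectation value of ZIIZ is 1.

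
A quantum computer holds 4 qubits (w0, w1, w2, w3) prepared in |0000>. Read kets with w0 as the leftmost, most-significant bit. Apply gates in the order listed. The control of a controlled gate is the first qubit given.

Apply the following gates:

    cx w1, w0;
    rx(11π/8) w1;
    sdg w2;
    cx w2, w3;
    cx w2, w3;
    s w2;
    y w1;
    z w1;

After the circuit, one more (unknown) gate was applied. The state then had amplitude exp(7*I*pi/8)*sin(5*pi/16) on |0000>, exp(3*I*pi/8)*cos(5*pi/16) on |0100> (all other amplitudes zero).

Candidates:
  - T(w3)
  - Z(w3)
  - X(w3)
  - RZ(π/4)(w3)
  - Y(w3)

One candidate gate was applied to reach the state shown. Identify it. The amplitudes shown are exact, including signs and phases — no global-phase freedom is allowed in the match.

The applied gate was RZ(π/4)(w3). Key observation: gates 3-6 undo each other exactly, leaving only the rest of the circuit to track.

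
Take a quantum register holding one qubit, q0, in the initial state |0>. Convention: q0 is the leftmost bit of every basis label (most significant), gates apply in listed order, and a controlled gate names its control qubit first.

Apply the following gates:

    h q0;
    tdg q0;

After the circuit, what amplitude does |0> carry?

|0> carries amplitude sqrt(2)/2 in the final state.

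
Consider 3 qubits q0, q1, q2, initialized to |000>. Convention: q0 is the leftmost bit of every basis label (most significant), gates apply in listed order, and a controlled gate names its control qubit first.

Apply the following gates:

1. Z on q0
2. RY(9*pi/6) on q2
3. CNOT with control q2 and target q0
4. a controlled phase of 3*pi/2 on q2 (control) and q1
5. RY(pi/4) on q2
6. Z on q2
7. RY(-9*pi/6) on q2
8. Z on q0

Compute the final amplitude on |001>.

The amplitude on |001> is -sqrt(2 - sqrt(2))/4 + sqrt(sqrt(2) + 2)/4.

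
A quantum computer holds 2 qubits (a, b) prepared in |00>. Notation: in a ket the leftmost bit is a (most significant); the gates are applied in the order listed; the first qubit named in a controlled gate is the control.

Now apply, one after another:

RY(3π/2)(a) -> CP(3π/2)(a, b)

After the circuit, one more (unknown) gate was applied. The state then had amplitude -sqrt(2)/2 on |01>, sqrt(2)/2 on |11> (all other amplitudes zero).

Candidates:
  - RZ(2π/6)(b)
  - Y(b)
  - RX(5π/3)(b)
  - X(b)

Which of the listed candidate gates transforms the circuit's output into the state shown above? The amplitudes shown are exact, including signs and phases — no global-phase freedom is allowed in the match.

It was X(b) that produced the state shown.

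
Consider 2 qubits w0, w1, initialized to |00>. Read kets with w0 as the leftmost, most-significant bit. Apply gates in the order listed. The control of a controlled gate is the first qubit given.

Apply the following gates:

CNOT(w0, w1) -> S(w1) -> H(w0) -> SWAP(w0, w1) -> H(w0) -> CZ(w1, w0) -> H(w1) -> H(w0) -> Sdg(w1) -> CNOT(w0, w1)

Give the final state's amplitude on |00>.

The amplitude on |00> is 1/2.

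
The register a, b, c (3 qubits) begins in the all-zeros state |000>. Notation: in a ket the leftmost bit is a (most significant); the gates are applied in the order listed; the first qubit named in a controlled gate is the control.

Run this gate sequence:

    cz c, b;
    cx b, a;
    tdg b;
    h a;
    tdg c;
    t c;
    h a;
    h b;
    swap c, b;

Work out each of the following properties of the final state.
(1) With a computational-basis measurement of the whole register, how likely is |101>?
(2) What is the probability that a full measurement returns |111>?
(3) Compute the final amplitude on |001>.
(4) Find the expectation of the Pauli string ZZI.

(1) The probability of measuring |101> is 0. Key observation: steps 4-7 multiply out to the identity, so the circuit reduces to the remaining gates.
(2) Outcome |111> occurs with probability 0.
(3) The amplitude on |001> is sqrt(2)/2.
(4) The observable ZZI averages to 1.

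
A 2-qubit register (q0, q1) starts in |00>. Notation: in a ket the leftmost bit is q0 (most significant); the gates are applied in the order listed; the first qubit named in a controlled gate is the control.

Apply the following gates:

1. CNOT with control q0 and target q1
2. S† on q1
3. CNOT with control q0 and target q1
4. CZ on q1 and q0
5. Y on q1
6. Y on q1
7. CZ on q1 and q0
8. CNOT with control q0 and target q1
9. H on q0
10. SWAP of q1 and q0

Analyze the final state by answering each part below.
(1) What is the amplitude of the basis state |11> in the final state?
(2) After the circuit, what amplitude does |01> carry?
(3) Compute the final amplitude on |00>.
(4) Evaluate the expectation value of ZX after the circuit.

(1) The amplitude on |11> is 0. Key observation: gates 3-8 undo each other exactly, leaving only the rest of the circuit to track.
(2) The amplitude on |01> is sqrt(2)/2.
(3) The amplitude on |00> is sqrt(2)/2.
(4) The observable ZX averages to 1.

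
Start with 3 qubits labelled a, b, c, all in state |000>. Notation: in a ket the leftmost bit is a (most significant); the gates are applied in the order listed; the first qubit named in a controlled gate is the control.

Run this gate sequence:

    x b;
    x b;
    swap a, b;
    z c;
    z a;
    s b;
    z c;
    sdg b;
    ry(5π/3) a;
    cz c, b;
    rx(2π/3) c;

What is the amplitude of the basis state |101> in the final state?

The final state's coefficient on |101> equals -sqrt(3)*I/4. Key observation: gates 1-2 undo each other exactly, leaving only the rest of the circuit to track.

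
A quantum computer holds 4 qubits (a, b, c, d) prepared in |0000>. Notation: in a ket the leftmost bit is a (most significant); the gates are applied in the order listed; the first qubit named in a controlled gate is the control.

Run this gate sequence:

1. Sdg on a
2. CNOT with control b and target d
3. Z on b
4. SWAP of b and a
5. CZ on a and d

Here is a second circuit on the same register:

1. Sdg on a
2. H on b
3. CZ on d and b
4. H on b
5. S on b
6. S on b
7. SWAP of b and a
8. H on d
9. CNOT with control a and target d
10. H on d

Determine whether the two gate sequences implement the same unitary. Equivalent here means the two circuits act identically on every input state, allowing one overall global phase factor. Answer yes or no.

No: there is an input state on which the two circuits produce genuinely different outputs (not merely differing by a phase).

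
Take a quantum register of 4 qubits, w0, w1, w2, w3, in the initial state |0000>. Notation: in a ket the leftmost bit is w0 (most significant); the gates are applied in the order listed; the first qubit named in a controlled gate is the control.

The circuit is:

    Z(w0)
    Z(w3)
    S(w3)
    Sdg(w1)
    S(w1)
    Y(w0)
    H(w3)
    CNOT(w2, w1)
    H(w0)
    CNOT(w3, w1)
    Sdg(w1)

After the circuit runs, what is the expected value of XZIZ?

The observable XZIZ averages to -1.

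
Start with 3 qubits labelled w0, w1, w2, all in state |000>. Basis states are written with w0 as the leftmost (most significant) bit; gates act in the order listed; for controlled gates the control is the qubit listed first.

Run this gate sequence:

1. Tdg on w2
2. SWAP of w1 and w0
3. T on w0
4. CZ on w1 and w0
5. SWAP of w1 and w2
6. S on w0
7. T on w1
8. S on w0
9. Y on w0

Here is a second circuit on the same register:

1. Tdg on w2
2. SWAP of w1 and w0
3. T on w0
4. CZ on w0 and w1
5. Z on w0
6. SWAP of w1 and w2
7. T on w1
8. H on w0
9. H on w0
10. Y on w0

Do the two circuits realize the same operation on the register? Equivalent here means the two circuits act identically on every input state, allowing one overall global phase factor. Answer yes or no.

Yes — the two circuits implement the same unitary up to a global phase.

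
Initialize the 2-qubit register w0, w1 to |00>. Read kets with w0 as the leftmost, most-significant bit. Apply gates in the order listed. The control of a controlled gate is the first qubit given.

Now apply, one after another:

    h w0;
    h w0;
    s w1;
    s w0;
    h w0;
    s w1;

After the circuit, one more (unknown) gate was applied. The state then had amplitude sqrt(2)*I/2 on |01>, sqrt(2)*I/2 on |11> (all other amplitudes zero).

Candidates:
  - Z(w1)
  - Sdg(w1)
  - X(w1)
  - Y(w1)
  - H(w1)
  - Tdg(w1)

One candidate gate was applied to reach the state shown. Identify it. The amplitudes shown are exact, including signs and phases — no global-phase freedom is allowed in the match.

The unique candidate consistent with the amplitudes is Y(w1). Key observation: gates 1-2 undo each other exactly, leaving only the rest of the circuit to track.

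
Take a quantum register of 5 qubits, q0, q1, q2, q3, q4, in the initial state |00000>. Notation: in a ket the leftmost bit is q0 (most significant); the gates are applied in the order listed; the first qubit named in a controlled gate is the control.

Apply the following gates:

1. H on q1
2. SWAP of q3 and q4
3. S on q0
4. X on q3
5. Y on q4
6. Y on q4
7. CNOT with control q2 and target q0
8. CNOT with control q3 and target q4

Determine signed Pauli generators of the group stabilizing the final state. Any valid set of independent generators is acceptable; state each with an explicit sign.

The final state is stabilized by the group generated by +IXIII, +ZIIII, +IIZII, -IIIZI, -IIIIZ; other independent generating sets are equally valid.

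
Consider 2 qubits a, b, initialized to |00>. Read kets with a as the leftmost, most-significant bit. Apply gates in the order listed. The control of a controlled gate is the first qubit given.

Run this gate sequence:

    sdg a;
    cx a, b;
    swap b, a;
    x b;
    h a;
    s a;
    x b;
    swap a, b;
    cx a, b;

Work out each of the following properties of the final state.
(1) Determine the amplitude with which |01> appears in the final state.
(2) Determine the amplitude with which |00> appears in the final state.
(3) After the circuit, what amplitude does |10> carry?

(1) |01> carries amplitude sqrt(2)*I/2 in the final state.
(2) The final state's coefficient on |00> equals sqrt(2)/2.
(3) The final state's coefficient on |10> equals 0.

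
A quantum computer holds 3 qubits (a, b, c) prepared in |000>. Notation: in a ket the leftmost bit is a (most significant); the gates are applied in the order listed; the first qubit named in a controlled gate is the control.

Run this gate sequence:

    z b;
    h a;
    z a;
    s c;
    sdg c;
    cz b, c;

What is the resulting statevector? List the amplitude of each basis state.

The final amplitudes are sqrt(2)/2 on |000>, -sqrt(2)/2 on |100>, and 0 on every other basis state. Key observation: steps 4-5 multiply out to the identity, so the circuit reduces to the remaining gates.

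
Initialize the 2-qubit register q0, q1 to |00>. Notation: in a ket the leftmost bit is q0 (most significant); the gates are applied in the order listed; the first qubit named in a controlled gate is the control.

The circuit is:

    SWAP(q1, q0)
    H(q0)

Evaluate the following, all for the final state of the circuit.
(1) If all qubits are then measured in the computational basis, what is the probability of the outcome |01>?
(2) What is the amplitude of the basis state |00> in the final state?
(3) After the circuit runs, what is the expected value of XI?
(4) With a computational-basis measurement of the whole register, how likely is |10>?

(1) The probability of measuring |01> is 0.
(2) The amplitude on |00> is sqrt(2)/2.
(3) In the final state, XI has expectation 1.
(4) Outcome |10> occurs with probability 1/2.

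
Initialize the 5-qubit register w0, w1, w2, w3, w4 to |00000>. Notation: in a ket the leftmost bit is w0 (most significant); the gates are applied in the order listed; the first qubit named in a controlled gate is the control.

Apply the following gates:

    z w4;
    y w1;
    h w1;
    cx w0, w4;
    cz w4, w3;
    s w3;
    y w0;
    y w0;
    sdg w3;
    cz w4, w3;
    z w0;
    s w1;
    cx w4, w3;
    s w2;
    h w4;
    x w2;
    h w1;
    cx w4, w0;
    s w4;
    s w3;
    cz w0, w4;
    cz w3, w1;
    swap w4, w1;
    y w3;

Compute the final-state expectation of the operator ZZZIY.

The expectation value of ZZZIY is -1.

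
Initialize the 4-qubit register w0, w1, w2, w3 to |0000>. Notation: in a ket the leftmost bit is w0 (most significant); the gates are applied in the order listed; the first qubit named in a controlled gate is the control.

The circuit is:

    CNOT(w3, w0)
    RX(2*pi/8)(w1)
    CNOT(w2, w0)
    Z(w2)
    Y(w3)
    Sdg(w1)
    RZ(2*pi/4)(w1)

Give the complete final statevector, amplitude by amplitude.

The resulting statevector has amplitude sqrt(sqrt(2) + 2)*exp(I*pi/4)/2 on |0001>, -sqrt(2 - sqrt(2))*exp(3*I*pi/4)/2 on |0101>, and 0 on every other basis state.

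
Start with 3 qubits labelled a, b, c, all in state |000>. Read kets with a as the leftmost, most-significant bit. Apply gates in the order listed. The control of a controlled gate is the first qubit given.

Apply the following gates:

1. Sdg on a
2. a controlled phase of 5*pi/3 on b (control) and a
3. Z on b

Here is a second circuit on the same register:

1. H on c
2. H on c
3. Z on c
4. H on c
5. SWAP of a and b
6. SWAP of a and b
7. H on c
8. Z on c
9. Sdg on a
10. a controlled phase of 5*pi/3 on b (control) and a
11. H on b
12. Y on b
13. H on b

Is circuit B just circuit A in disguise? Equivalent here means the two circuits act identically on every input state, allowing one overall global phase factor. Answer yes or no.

No: there is an input state on which the two circuits produce genuinely different outputs (not merely differing by a phase).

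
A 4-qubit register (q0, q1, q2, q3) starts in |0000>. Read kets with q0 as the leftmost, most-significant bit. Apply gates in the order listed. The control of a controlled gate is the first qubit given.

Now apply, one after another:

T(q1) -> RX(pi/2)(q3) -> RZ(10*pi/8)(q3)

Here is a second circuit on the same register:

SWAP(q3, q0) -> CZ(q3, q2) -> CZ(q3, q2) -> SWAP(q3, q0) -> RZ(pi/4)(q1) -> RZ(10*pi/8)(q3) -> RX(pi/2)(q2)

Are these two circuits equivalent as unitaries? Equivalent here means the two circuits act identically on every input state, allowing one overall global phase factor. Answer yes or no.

No, they are not equivalent — no single phase factor reconciles the two unitaries.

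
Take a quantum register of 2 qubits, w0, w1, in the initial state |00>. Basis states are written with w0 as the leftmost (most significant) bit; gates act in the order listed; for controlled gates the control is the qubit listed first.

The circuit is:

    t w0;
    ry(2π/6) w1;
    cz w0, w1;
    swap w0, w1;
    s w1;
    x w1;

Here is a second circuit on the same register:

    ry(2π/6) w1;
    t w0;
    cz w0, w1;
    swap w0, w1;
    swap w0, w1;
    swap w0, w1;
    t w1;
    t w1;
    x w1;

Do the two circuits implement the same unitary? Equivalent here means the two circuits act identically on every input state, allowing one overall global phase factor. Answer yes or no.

Yes, they are equivalent — the unitaries differ by at most a global phase.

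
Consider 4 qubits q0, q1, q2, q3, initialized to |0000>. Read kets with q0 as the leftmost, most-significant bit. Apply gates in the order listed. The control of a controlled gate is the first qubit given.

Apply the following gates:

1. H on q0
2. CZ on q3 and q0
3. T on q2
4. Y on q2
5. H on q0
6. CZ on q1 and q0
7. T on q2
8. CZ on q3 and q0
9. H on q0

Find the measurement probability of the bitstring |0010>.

Outcome |0010> occurs with probability 1/2.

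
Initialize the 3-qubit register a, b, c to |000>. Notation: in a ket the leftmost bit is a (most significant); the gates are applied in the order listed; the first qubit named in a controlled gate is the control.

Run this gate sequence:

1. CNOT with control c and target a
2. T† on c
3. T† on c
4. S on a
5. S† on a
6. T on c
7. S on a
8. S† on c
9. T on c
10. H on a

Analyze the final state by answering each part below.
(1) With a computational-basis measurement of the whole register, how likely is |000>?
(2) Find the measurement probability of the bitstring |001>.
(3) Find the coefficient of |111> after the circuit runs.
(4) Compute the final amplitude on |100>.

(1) A full measurement returns |000> with probability 1/2. Key observation: steps 3-6 multiply out to the identity, so the circuit reduces to the remaining gates.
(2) The probability of measuring |001> is 0.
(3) The amplitude on |111> is 0.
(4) |100> carries amplitude sqrt(2)/2 in the final state.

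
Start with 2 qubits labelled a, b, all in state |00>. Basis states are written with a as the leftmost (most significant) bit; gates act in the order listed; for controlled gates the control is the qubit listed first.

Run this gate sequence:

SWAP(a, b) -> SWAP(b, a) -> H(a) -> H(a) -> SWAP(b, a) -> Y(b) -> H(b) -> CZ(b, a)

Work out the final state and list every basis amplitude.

The resulting statevector has amplitude sqrt(2)*I/2 on |00>, -sqrt(2)*I/2 on |01>, 0 on |10>, 0 on |11>.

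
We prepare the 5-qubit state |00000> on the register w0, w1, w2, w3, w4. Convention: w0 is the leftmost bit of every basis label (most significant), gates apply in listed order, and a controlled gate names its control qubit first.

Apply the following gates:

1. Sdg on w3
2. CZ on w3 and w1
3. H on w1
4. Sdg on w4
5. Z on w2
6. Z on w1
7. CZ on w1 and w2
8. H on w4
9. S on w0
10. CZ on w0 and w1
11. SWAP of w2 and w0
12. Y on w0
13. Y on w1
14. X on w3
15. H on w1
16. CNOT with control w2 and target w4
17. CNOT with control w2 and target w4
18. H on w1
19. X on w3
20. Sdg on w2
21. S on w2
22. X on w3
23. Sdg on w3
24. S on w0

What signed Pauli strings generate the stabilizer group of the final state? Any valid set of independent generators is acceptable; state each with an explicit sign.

The final state is stabilized by the group generated by +IXIII, +IIIIX, -ZIIII, +IIZII, -IIIZI; other independent generating sets are equally valid. Key observation: steps 14-19 multiply out to the identity, so the circuit reduces to the remaining gates.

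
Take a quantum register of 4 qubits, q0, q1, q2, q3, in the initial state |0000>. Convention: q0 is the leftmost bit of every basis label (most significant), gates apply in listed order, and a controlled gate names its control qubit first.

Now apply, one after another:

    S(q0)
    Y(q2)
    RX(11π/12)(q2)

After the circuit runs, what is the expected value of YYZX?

In the final state, YYZX has expectation 0.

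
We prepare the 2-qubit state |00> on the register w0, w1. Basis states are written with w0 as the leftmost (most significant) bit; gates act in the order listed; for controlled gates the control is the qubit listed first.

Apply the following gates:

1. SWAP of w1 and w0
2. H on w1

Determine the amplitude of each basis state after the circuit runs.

The final amplitudes are sqrt(2)/2 on |00>, sqrt(2)/2 on |01>, 0 on |10>, 0 on |11>.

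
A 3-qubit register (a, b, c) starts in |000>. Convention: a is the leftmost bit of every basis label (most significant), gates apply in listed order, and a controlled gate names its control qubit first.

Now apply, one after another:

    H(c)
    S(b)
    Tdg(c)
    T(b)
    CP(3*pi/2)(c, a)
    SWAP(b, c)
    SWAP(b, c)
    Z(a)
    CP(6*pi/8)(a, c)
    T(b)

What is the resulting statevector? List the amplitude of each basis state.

The final amplitudes are sqrt(2)/2 on |000>, -sqrt(2)*exp(3*I*pi/4)/2 on |001>, and 0 on every other basis state.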